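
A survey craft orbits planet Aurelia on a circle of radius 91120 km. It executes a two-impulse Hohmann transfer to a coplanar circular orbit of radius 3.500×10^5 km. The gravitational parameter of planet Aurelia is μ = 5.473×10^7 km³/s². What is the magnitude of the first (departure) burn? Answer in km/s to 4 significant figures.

Transfer-ellipse semi-major axis a_t = (r₁ + r₂)/2 = (91120 + 3.500×10^5)/2 = 2.2056×10^5 km.
Circular speed at r = 91120 km: v_c = √(μ/r) = 24.508 km/s.
Vis-viva on the transfer ellipse at r = 91120 km gives v_t = √[μ(2/r − 1/a_t)] = 30.873 km/s.
Δv₁ = |v_t − v_c| = |30.873 − 24.508| = 6.365 km/s.

Δv₁ = 6.365 km/s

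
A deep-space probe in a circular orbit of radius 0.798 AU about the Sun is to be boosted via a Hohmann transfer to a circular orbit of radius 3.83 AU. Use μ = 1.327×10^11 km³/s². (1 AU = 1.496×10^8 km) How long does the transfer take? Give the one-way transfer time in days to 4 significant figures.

t = 642.9 days

In km: r₁ = 0.798 × 1.496×10^8 = 1.193808×10^8 km; r₂ = 3.83 × 1.496×10^8 = 5.72968×10^8 km.
The Hohmann ellipse has a_t = (r₁ + r₂)/2 = 3.461744×10^8 km.
Transfer time t = π√(a_t³/μ) = π√((3.461744×10^8)³ / 1.327×10^11) = 5.555×10^7 s.
Converting: 5.555×10^7 s ÷ 86400 s/day = 642.9 days.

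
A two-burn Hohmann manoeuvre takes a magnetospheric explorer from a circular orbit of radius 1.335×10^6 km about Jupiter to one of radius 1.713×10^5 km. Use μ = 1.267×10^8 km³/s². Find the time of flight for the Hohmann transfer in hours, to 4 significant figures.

Transfer-ellipse semi-major axis a_t = (r₁ + r₂)/2 = (1.335×10^6 + 1.713×10^5)/2 = 7.5315×10^5 km.
Half the transfer-orbit period gives t = π√(a_t³/μ) = 1.824×10^5 s.
Converting: 1.824×10^5 s ÷ 3600 s/hour = 50.67 hours.

t = 50.67 hours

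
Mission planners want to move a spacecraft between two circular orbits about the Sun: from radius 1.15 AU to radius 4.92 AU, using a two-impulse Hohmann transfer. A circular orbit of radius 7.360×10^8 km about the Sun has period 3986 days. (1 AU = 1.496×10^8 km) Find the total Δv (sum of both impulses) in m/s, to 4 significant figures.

Δv = 12750 m/s

From Kepler's third law T² = 4π²r³/μ at r = 7.360×10^8 km, T = 3986 days = 3986 × 86400 s = 3.443904×10^8 s: μ = 4π²r³/T² = 1.32706×10^11 km³/s².
In km: r₁ = 1.15 × 1.496×10^8 = 1.7204×10^8 km; r₂ = 4.92 × 1.496×10^8 = 7.36032×10^8 km.
The Hohmann ellipse has a_t = (r₁ + r₂)/2 = 4.54036×10^8 km.
Circular speed at r₁: v₁ = √(μ/r₁) = √(1.32706×10^11/1.7204×10^8) = 27.774 km/s.
Transfer-orbit speed at r₁ (vis-viva equation): v_p = √[μ(2/r₁ − 1/a_t)] = 35.362 km/s.
First burn Δv₁ = |v_p − v₁| = 7.588 km/s.
Circular speed at r₂: v₂ = √(μ/r₂) = 13.4276 km/s.
Transfer-orbit speed at r₂: v_a = √[μ(2/r₂ − 1/a_t)] = 8.26546 km/s.
Second burn Δv₂ = |v₂ − v_a| = 5.162 km/s.
Δv = Δv₁ + Δv₂ = 7.588 + 5.162 = 12.75 km/s.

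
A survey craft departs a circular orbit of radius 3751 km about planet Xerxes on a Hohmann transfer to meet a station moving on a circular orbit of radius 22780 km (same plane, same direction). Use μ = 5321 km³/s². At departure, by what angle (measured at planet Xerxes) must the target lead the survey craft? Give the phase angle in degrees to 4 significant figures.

φ = 100.0°

Semi-major axis of the transfer orbit: a_t = (3751 + 22780)/2 = 13265.5 km.
Transfer time t = π√(a_t³/μ) = 65802 s.
Target angular speed ω₂ = √(μ/r₂³) = 2.1216×10^-5 rad/s.
Angle swept by the target during transfer: ω₂·t = 1.3961 rad = 79.99°.
The survey craft traverses 180° on the transfer ellipse, so the target must lead by 180° − 79.99° = 100.0°.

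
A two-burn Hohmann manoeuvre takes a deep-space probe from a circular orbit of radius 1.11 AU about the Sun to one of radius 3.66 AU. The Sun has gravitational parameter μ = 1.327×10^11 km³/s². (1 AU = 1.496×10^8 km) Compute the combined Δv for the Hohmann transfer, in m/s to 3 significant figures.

Δv = 11700 m/s

In km: r₁ = 1.11 × 1.496×10^8 = 1.66056×10^8 km; r₂ = 3.66 × 1.496×10^8 = 5.47536×10^8 km.
The Hohmann ellipse has a_t = (r₁ + r₂)/2 = 3.56796×10^8 km.
Circular speed at r₁: v₁ = √(μ/r₁) = √(1.327×10^11/1.66056×10^8) = 28.27 km/s.
On the transfer ellipse at r₁, vis-viva gives v_p = √[μ(2/r₁ − 1/a_t)] = 35.02 km/s.
First burn Δv₁ = |v_p − v₁| = 6.750 km/s.
Circular speed at r₂: v₂ = √(μ/r₂) = 15.568 km/s.
Transfer-orbit speed at r₂: v_a = √[μ(2/r₂ − 1/a_t)] = 10.621 km/s.
Second burn Δv₂ = |v₂ − v_a| = 4.947 km/s.
Δv = Δv₁ + Δv₂ = 6.750 + 4.947 = 11.70 km/s.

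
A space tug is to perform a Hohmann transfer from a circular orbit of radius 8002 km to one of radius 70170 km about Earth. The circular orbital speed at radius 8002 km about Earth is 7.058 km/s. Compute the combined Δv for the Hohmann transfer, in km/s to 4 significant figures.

From the circular-orbit relation v² = μ/r at r = 8002 km: μ = v²r = (7.058)² × 8002 = 3.98623×10^5 km³/s².
Semi-major axis of the transfer orbit: a_t = (8002 + 70170)/2 = 39086 km.
At r₁ the circular-orbit speed is v₁ = √(μ/r₁) = 7.058 km/s.
On the transfer ellipse at r₁, vis-viva gives v_p = √[μ(2/r₁ − 1/a_t)] = 9.457 km/s.
First burn Δv₁ = |v_p − v₁| = 2.399 km/s.
At r₂, v₂ = √(μ/r₂) = 2.383 km/s.
Transfer-orbit speed at r₂: v_a = √[μ(2/r₂ − 1/a_t)] = 1.078 km/s.
Second burn Δv₂ = |v₂ − v_a| = 1.305 km/s.
Δv = Δv₁ + Δv₂ = 2.399 + 1.305 = 3.704 km/s.

Δv = 3.704 km/s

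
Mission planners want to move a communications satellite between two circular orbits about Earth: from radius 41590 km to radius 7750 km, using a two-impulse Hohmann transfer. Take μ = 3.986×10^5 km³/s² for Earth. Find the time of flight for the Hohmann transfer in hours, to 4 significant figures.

t = 5.356 hours

The Hohmann ellipse has a_t = (r₁ + r₂)/2 = 24670 km.
By Kepler's third law the transfer-orbit period is T = 2π√(a_t³/μ), so t = T/2 = 19280 s.
Converting: 19280 s ÷ 3600 s/hour = 5.356 hours.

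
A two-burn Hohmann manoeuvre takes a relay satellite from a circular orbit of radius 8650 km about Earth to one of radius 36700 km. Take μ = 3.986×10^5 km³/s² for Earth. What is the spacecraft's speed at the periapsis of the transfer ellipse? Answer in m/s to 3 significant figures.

v = 8640 m/s

The Hohmann ellipse has a_t = (r₁ + r₂)/2 = 22675 km.
The periapsis of the transfer ellipse is at r = 8650 km.
From the vis-viva equation, v = √[μ(2/r − 1/a_t)] = 8.636 km/s.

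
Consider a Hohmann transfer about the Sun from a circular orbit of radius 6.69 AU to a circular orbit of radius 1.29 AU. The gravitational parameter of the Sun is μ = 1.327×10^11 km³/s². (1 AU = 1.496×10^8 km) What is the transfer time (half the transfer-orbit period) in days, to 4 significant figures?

t = 1456 days

In km: r₁ = 6.69 × 1.496×10^8 = 1.000824×10^9 km; r₂ = 1.29 × 1.496×10^8 = 1.92984×10^8 km.
Semi-major axis of the transfer orbit: a_t = (1.000824×10^9 + 1.92984×10^8)/2 = 5.96904×10^8 km.
Transfer time t = π√(a_t³/μ) = π√((5.96904×10^8)³ / 1.327×10^11) = 1.258×10^8 s.
Converting: 1.258×10^8 s ÷ 86400 s/day = 1456 days.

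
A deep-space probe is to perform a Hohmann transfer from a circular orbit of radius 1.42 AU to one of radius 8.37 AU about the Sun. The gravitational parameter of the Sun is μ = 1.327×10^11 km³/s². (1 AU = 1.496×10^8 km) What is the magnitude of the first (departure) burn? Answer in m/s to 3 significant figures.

In km: r₁ = 1.42 × 1.496×10^8 = 2.12432×10^8 km; r₂ = 8.37 × 1.496×10^8 = 1.252152×10^9 km.
Transfer-ellipse semi-major axis a_t = (r₁ + r₂)/2 = (2.12432×10^8 + 1.252152×10^9)/2 = 7.32292×10^8 km.
Circular speed at r = 2.12432×10^8 km: v_c = √(μ/r) = 24.993 km/s.
Vis-viva on the transfer ellipse at r = 2.12432×10^8 km gives v_t = √[μ(2/r − 1/a_t)] = 32.682 km/s.
Δv₁ = |v_t − v_c| = |32.682 − 24.993| = 7.689 km/s.

Δv₁ = 7690 m/s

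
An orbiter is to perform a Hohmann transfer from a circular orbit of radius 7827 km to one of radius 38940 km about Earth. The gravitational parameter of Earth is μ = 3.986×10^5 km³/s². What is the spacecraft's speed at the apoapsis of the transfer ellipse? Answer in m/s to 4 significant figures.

Transfer-ellipse semi-major axis a_t = (r₁ + r₂)/2 = (7827 + 38940)/2 = 23383.5 km.
The apoapsis of the transfer ellipse is at r = 38940 km.
Applying v² = μ(2/r − 1/a_t): v = 1.851 km/s.

v = 1851 m/s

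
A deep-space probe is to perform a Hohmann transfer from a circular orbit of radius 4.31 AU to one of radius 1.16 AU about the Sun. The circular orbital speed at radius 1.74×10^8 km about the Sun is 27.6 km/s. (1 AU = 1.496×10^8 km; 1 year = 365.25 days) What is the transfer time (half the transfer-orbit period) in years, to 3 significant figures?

t = 2.26 years

From the circular-orbit relation v² = μ/r at r = 1.74×10^8 km: μ = v²r = (27.6)² × 1.74×10^8 = 1.32546×10^11 km³/s².
In km: r₁ = 4.31 × 1.496×10^8 = 6.44776×10^8 km; r₂ = 1.16 × 1.496×10^8 = 1.73536×10^8 km.
The Hohmann ellipse has a_t = (r₁ + r₂)/2 = 4.09156×10^8 km.
By Kepler's third law the transfer-orbit period is T = 2π√(a_t³/μ), so t = T/2 = 7.142×10^7 s.
Converting: 7.142×10^7 s ÷ 3.15576×10^7 s/year (365.25 × 86400) = 2.26 years.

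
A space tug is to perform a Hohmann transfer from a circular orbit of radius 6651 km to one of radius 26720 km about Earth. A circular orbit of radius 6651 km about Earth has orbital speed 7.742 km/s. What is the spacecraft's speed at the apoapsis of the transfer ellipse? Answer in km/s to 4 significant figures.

From the circular-orbit relation v² = μ/r at r = 6651 km: μ = v²r = (7.742)² × 6651 = 3.98651×10^5 km³/s².
Semi-major axis of the transfer orbit: a_t = (6651 + 26720)/2 = 16685.5 km.
The apoapsis of the transfer ellipse is at r = 26720 km.
Applying v² = μ(2/r − 1/a_t): v = 2.439 km/s.

v = 2.439 km/s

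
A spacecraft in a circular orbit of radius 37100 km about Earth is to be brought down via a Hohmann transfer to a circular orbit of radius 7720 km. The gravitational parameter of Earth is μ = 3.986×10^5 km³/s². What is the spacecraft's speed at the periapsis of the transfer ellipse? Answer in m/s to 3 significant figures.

Transfer-ellipse semi-major axis a_t = (r₁ + r₂)/2 = (37100 + 7720)/2 = 22410 km.
The periapsis of the transfer ellipse is at r = 7720 km.
From the vis-viva equation, v = √[μ(2/r − 1/a_t)] = 9.245 km/s.

v = 9250 m/s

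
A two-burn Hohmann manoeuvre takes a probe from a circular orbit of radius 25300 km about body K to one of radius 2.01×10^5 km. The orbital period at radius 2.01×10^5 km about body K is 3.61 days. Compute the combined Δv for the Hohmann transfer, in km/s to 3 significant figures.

Δv = 5.93 km/s

From Kepler's third law T² = 4π²r³/μ at r = 2.01×10^5 km, T = 3.61 days = 3.61 × 86400 s = 3.11904×10^5 s: μ = 4π²r³/T² = 3.29538×10^6 km³/s².
The Hohmann ellipse has a_t = (r₁ + r₂)/2 = 1.1315×10^5 km.
At r₁ the circular-orbit speed is v₁ = √(μ/r₁) = 11.4128 km/s.
Transfer-orbit speed at r₁ (vis-viva): v_p = √[μ(2/r₁ − 1/a_t)] = 15.2112 km/s.
First burn Δv₁ = |v_p − v₁| = 3.7984 km/s.
At r₂, v₂ = √(μ/r₂) = 4.04907 km/s.
Transfer-orbit speed at r₂: v_a = √[μ(2/r₂ − 1/a_t)] = 1.91464 km/s.
Second burn Δv₂ = |v₂ − v_a| = 2.1344 km/s.
Total Δv = Δv₁ + Δv₂ = 5.933 km/s.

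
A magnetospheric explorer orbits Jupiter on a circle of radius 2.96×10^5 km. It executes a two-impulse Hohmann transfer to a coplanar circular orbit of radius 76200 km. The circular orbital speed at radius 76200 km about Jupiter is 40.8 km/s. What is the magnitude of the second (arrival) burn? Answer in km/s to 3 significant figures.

Δv₂ = 10.7 km/s

From the circular-orbit relation v² = μ/r at r = 76200 km: μ = v²r = (40.8)² × 76200 = 1.26846×10^8 km³/s².
Semi-major axis of the transfer orbit: a_t = (2.960×10^5 + 76200)/2 = 1.861×10^5 km.
On the circular orbit at r = 76200 km, v_c = √(μ/r) = 40.80 km/s.
Vis-viva on the transfer ellipse at r = 76200 km gives v_t = √[μ(2/r − 1/a_t)] = 51.46 km/s.
Δv₂ = |v_t − v_c| = |51.46 − 40.80| = 10.66 km/s.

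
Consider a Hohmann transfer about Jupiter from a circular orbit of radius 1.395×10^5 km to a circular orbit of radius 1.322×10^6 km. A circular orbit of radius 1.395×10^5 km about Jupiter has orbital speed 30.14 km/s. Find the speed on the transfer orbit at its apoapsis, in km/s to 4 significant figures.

From the circular-orbit relation v² = μ/r at r = 1.395×10^5 km: μ = v²r = (30.14)² × 1.395×10^5 = 1.26725×10^8 km³/s².
Transfer-ellipse semi-major axis a_t = (r₁ + r₂)/2 = (1.395×10^5 + 1.322×10^6)/2 = 7.3075×10^5 km.
At apoapsis, r = 1.322×10^6 km.
From the vis-viva equation, v = √[μ(2/r − 1/a_t)] = 4.278 km/s.

v = 4.278 km/s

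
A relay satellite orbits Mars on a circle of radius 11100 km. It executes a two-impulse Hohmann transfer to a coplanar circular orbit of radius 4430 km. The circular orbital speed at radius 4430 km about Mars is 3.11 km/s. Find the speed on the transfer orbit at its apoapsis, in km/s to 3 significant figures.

From the circular-orbit relation v² = μ/r at r = 4430 km: μ = v²r = (3.11)² × 4430 = 42847.4 km³/s².
Transfer-ellipse semi-major axis a_t = (r₁ + r₂)/2 = (11100 + 4430)/2 = 7765 km.
The apoapsis of the transfer ellipse is at r = 11100 km.
From the vis-viva equation, v = √[μ(2/r − 1/a_t)] = 1.484 km/s.

v = 1.48 km/s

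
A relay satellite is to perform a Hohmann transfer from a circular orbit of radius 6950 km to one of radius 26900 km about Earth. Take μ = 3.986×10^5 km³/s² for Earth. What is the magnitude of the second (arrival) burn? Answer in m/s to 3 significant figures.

The Hohmann ellipse has a_t = (r₁ + r₂)/2 = 16925 km.
On the circular orbit at r = 26900 km, v_c = √(μ/r) = 3.8494 km/s.
Vis-viva on the transfer ellipse at r = 26900 km gives v_t = √[μ(2/r − 1/a_t)] = 2.4667 km/s.
Δv₂ = |v_t − v_c| = |2.4667 − 3.8494| = 1.383 km/s.

Δv₂ = 1380 m/s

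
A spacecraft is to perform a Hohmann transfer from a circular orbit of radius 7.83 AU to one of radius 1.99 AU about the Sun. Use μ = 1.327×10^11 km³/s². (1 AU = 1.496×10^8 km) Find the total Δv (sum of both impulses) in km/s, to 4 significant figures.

In km: r₁ = 7.83 × 1.496×10^8 = 1.171368×10^9 km; r₂ = 1.99 × 1.496×10^8 = 2.97704×10^8 km.
The Hohmann ellipse has a_t = (r₁ + r₂)/2 = 7.34536×10^8 km.
At r₁ the circular-orbit speed is v₁ = √(μ/r₁) = 10.6436 km/s.
On the transfer ellipse at r₁, vis-viva equation gives v_a = √[μ(2/r₁ − 1/a_t)] = 6.77602 km/s.
First burn Δv₁ = |v_a − v₁| = 3.8676 km/s.
At r₂, v₂ = √(μ/r₂) = 21.112668 km/s.
Transfer-orbit speed at r₂: v_p = √[μ(2/r₂ − 1/a_t)] = 26.661419 km/s.
Second burn Δv₂ = |v₂ − v_p| = 5.5488 km/s.
Δv = Δv₁ + Δv₂ = 3.8676 + 5.5488 = 9.416 km/s.

Δv = 9.416 km/s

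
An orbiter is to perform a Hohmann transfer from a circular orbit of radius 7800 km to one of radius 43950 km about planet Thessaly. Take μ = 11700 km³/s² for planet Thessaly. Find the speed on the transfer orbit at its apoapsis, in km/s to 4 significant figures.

Transfer-ellipse semi-major axis a_t = (r₁ + r₂)/2 = (7800 + 43950)/2 = 25875 km.
At apoapsis, r = 43950 km.
From the vis-viva equation, v = √[μ(2/r − 1/a_t)] = 0.2833 km/s.

v = 0.2833 km/s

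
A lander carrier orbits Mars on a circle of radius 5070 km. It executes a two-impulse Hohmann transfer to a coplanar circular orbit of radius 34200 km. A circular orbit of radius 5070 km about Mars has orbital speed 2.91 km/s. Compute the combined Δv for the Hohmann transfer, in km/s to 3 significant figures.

Δv = 1.48 km/s

From the circular-orbit relation v² = μ/r at r = 5070 km: μ = v²r = (2.91)² × 5070 = 42933.3 km³/s².
Transfer-ellipse semi-major axis a_t = (r₁ + r₂)/2 = (5070 + 34200)/2 = 19635 km.
Circular speed at r₁: v₁ = √(μ/r₁) = √(42933.3/5070) = 2.9100 km/s.
Transfer-orbit speed at r₁ (vis-viva equation): v_p = √[μ(2/r₁ − 1/a_t)] = 3.8405 km/s.
First burn Δv₁ = |v_p − v₁| = 0.9305 km/s.
Circular speed at r₂: v₂ = √(μ/r₂) = 1.1204 km/s.
Transfer-orbit speed at r₂: v_a = √[μ(2/r₂ − 1/a_t)] = 0.56934 km/s.
Second burn Δv₂ = |v₂ − v_a| = 0.5511 km/s.
Total Δv = Δv₁ + Δv₂ = 1.482 km/s.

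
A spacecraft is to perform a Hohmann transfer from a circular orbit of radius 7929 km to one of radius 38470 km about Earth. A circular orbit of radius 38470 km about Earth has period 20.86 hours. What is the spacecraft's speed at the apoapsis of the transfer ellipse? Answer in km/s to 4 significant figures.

v = 1.882 km/s

From Kepler's third law T² = 4π²r³/μ at r = 38470 km, T = 20.86 hours = 20.86 × 3600 s = 75096 s: μ = 4π²r³/T² = 3.98559×10^5 km³/s².
Transfer-ellipse semi-major axis a_t = (r₁ + r₂)/2 = (7929 + 38470)/2 = 23199.5 km.
At apoapsis, r = 38470 km.
From the vis-viva equation, v = √[μ(2/r − 1/a_t)] = 1.882 km/s.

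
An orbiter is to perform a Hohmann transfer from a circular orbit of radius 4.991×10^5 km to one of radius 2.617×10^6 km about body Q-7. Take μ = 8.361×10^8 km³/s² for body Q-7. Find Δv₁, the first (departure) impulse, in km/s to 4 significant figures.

The Hohmann ellipse has a_t = (r₁ + r₂)/2 = 1.55805×10^6 km.
On the circular orbit at r = 4.991×10^5 km, v_c = √(μ/r) = 40.93 km/s.
Vis-viva on the transfer ellipse at r = 4.991×10^5 km gives v_t = √[μ(2/r − 1/a_t)] = 53.05 km/s.
Δv₁ = |v_t − v_c| = |53.05 − 40.93| = 12.12 km/s.

Δv₁ = 12.12 km/s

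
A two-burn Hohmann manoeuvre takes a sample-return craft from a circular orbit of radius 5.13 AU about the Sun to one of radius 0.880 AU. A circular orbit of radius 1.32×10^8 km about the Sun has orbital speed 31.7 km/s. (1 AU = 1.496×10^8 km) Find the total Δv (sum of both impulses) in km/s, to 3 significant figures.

Δv = 15.8 km/s

From the circular-orbit relation v² = μ/r at r = 1.32×10^8 km: μ = v²r = (31.7)² × 1.32×10^8 = 1.32645×10^11 km³/s².
In km: r₁ = 5.13 × 1.496×10^8 = 7.67448×10^8 km; r₂ = 0.880 × 1.496×10^8 = 1.31648×10^8 km.
Semi-major axis of the transfer orbit: a_t = (7.67448×10^8 + 1.31648×10^8)/2 = 4.49548×10^8 km.
Circular speed at r₁: v₁ = √(μ/r₁) = √(1.32645×10^11/7.67448×10^8) = 13.1469 km/s.
On the transfer ellipse at r₁, vis-viva equation gives v_a = √[μ(2/r₁ − 1/a_t)] = 7.11444 km/s.
First burn Δv₁ = |v_a − v₁| = 6.032 km/s.
At r₂, v₂ = √(μ/r₂) = 31.742 km/s.
Transfer-orbit speed at r₂: v_p = √[μ(2/r₂ − 1/a_t)] = 41.474 km/s.
Second burn Δv₂ = |v₂ − v_p| = 9.732 km/s.
Δv = Δv₁ + Δv₂ = 6.032 + 9.732 = 15.76 km/s.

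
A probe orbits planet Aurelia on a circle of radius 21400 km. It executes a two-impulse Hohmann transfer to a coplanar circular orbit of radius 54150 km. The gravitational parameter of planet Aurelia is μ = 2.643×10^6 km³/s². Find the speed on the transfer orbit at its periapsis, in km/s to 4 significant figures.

v = 13.31 km/s

Semi-major axis of the transfer orbit: a_t = (21400 + 54150)/2 = 37775 km.
The periapsis of the transfer ellipse is at r = 21400 km.
Vis-viva: v = √[μ(2/r − 1/a_t)] = √[2.643×10^6 × (2/21400 − 1/37775)] = 13.31 km/s.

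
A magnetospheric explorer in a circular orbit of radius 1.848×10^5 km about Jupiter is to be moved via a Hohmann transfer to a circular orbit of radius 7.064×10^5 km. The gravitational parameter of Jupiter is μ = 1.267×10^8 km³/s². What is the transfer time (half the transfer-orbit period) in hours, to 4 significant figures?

t = 23.06 hours

Semi-major axis of the transfer orbit: a_t = (1.848×10^5 + 7.064×10^5)/2 = 4.456×10^5 km.
Half the transfer-orbit period gives t = π√(a_t³/μ) = 83020 s.
Converting: 83020 s ÷ 3600 s/hour = 23.06 hours.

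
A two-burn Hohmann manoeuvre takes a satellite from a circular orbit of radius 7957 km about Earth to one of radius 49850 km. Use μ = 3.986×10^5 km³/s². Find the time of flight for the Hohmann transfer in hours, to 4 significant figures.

t = 6.792 hours

Semi-major axis of the transfer orbit: a_t = (7957 + 49850)/2 = 28903.5 km.
Half the transfer-orbit period gives t = π√(a_t³/μ) = 24450 s.
Converting: 24450 s ÷ 3600 s/hour = 6.792 hours.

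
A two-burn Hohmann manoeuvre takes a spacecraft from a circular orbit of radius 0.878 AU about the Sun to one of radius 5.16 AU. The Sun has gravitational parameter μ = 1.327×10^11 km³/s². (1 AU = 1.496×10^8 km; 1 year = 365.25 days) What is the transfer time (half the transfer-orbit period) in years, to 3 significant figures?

t = 2.62 years

In km: r₁ = 0.878 × 1.496×10^8 = 1.313488×10^8 km; r₂ = 5.16 × 1.496×10^8 = 7.71936×10^8 km.
Transfer-ellipse semi-major axis a_t = (r₁ + r₂)/2 = (1.313488×10^8 + 7.71936×10^8)/2 = 4.516424×10^8 km.
By Kepler's third law the transfer-orbit period is T = 2π√(a_t³/μ), so t = T/2 = 8.278×10^7 s.
Converting: 8.278×10^7 s ÷ 3.15576×10^7 s/year (365.25 × 86400) = 2.62 years.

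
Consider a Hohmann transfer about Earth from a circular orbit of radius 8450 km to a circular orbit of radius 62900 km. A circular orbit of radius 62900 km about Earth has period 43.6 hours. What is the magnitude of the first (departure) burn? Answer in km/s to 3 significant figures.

Δv₁ = 2.25 km/s

From Kepler's third law T² = 4π²r³/μ at r = 62900 km, T = 43.6 hours = 43.6 × 3600 s = 1.5696×10^5 s: μ = 4π²r³/T² = 3.98780×10^5 km³/s².
The Hohmann ellipse has a_t = (r₁ + r₂)/2 = 35675 km.
On the circular orbit at r = 8450 km, v_c = √(μ/r) = 6.870 km/s.
Transfer-orbit speed at the same r (vis-viva, a = a_t): v_t = √[μ(2/r − 1/a_t)] = 9.122 km/s.
Δv₁ = |v_t − v_c| = |9.122 − 6.870| = 2.252 km/s.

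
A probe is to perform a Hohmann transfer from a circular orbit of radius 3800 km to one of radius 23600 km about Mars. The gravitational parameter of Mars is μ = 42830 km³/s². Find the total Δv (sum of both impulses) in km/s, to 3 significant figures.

Δv = 1.69 km/s

Transfer-ellipse semi-major axis a_t = (r₁ + r₂)/2 = (3800 + 23600)/2 = 13700 km.
At r₁ the circular-orbit speed is v₁ = √(μ/r₁) = 3.357 km/s.
On the transfer ellipse at r₁, vis-viva equation gives v_p = √[μ(2/r₁ − 1/a_t)] = 4.406 km/s.
First burn Δv₁ = |v_p − v₁| = 1.049 km/s.
At r₂, v₂ = √(μ/r₂) = 1.3472 km/s.
Transfer-orbit speed at r₂: v_a = √[μ(2/r₂ − 1/a_t)] = 0.70950 km/s.
Second burn Δv₂ = |v₂ − v_a| = 0.6377 km/s.
Total Δv = Δv₁ + Δv₂ = 1.687 km/s.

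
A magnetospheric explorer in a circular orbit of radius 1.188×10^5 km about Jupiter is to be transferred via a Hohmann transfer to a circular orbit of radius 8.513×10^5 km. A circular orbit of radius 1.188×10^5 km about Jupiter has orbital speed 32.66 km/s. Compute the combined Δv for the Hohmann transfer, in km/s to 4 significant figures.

Δv = 16.77 km/s

From the circular-orbit relation v² = μ/r at r = 1.188×10^5 km: μ = v²r = (32.66)² × 1.188×10^5 = 1.26721×10^8 km³/s².
The Hohmann ellipse has a_t = (r₁ + r₂)/2 = 4.8505×10^5 km.
At r₁ the circular-orbit speed is v₁ = √(μ/r₁) = 32.66 km/s.
Transfer-orbit speed at r₁ (vis-viva equation): v_p = √[μ(2/r₁ − 1/a_t)] = 43.27 km/s.
First burn Δv₁ = |v_p − v₁| = 10.61 km/s.
Circular speed at r₂: v₂ = √(μ/r₂) = 12.201 km/s.
Transfer-orbit speed at r₂: v_a = √[μ(2/r₂ − 1/a_t)] = 6.0381 km/s.
Second burn Δv₂ = |v₂ − v_a| = 6.163 km/s.
Δv = Δv₁ + Δv₂ = 10.61 + 6.163 = 16.77 km/s.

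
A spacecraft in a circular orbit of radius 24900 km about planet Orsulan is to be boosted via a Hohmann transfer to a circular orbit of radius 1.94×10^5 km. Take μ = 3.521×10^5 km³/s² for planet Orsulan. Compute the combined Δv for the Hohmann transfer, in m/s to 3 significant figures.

Δv = 1950 m/s

The Hohmann ellipse has a_t = (r₁ + r₂)/2 = 1.0945×10^5 km.
Circular speed at r₁: v₁ = √(μ/r₁) = √(3.521×10^5/24900) = 3.760 km/s.
Transfer-orbit speed at r₁ (v² = μ(2/r − 1/a)): v_p = √[μ(2/r₁ − 1/a_t)] = 5.006 km/s.
First burn Δv₁ = |v_p − v₁| = 1.246 km/s.
At r₂, v₂ = √(μ/r₂) = 1.3472 km/s.
Transfer-orbit speed at r₂: v_a = √[μ(2/r₂ − 1/a_t)] = 0.64258 km/s.
Second burn Δv₂ = |v₂ − v_a| = 0.7046 km/s.
Δv = Δv₁ + Δv₂ = 1.246 + 0.7046 = 1.951 km/s.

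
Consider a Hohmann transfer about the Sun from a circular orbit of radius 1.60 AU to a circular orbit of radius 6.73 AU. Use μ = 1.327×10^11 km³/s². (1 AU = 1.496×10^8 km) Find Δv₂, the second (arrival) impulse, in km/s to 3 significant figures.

In km: r₁ = 1.60 × 1.496×10^8 = 2.3936×10^8 km; r₂ = 6.73 × 1.496×10^8 = 1.006808×10^9 km.
Semi-major axis of the transfer orbit: a_t = (2.3936×10^8 + 1.006808×10^9)/2 = 6.23084×10^8 km.
Circular speed at r = 1.006808×10^9 km: v_c = √(μ/r) = 11.481 km/s.
Vis-viva on the transfer ellipse at r = 1.006808×10^9 km gives v_t = √[μ(2/r − 1/a_t)] = 7.1157 km/s.
Δv₂ = |v_t − v_c| = |7.1157 − 11.481| = 4.365 km/s.

Δv₂ = 4.36 km/s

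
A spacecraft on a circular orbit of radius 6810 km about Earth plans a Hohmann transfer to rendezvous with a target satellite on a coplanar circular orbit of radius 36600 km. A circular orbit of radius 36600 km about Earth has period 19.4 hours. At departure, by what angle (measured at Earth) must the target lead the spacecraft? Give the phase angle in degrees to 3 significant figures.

φ = 97.8°

From Kepler's third law T² = 4π²r³/μ at r = 36600 km, T = 19.4 hours = 19.4 × 3600 s = 69840 s: μ = 4π²r³/T² = 3.96821×10^5 km³/s².
The Hohmann ellipse has a_t = (r₁ + r₂)/2 = 21705 km.
Transfer time t = π√(a_t³/μ) = 15947 s.
Target angular speed ω₂ = √(μ/r₂³) = 8.9965×10^-5 rad/s.
Angle swept by the target during transfer: ω₂·t = 1.4347 rad = 82.20°.
The spacecraft traverses 180° on the transfer ellipse, so the target must lead by 180° − 82.20° = 97.8°.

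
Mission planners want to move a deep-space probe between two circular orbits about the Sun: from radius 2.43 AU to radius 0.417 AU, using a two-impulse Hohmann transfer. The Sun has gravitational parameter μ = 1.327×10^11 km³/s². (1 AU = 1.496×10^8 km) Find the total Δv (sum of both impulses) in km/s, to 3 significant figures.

Δv = 22.9 km/s

In km: r₁ = 2.43 × 1.496×10^8 = 3.63528×10^8 km; r₂ = 0.417 × 1.496×10^8 = 6.23832×10^7 km.
Transfer-ellipse semi-major axis a_t = (r₁ + r₂)/2 = (3.63528×10^8 + 6.23832×10^7)/2 = 2.129556×10^8 km.
At r₁ the circular-orbit speed is v₁ = √(μ/r₁) = 19.106 km/s.
On the transfer ellipse at r₁, vis-viva gives v_a = √[μ(2/r₁ − 1/a_t)] = 10.341 km/s.
First burn Δv₁ = |v_a − v₁| = 8.7650 km/s.
At r₂, v₂ = √(μ/r₂) = 46.1213 km/s.
Transfer-orbit speed at r₂: v_p = √[μ(2/r₂ − 1/a_t)] = 60.2596 km/s.
Second burn Δv₂ = |v₂ − v_p| = 14.138 km/s.
Total Δv = Δv₁ + Δv₂ = 22.90 km/s.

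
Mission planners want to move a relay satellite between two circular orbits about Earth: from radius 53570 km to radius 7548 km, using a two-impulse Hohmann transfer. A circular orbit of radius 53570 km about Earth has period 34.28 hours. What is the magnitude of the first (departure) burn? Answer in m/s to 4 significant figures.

From Kepler's third law T² = 4π²r³/μ at r = 53570 km, T = 34.28 hours = 34.28 × 3600 s = 1.23408×10^5 s: μ = 4π²r³/T² = 3.98509×10^5 km³/s².
Transfer-ellipse semi-major axis a_t = (r₁ + r₂)/2 = (53570 + 7548)/2 = 30559 km.
Circular speed at r = 53570 km: v_c = √(μ/r) = 2.7275 km/s.
Vis-viva on the transfer ellipse at r = 53570 km gives v_t = √[μ(2/r − 1/a_t)] = 1.3555 km/s.
Δv₁ = |v_t − v_c| = |1.3555 − 2.7275| = 1.372 km/s.

Δv₁ = 1372 m/s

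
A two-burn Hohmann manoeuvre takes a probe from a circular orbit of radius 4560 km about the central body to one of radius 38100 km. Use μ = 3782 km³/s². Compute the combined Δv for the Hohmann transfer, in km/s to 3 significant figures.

Transfer-ellipse semi-major axis a_t = (r₁ + r₂)/2 = (4560 + 38100)/2 = 21330 km.
At r₁ the circular-orbit speed is v₁ = √(μ/r₁) = 0.910706 km/s.
On the transfer ellipse at r₁, v² = μ(2/r − 1/a) gives v_p = √[μ(2/r₁ − 1/a_t)] = 1.21715 km/s.
First burn Δv₁ = |v_p − v₁| = 0.3064 km/s.
Circular speed at r₂: v₂ = √(μ/r₂) = 0.3151 km/s.
Transfer-orbit speed at r₂: v_a = √[μ(2/r₂ − 1/a_t)] = 0.1457 km/s.
Second burn Δv₂ = |v₂ − v_a| = 0.1694 km/s.
Total Δv = Δv₁ + Δv₂ = 0.4758 km/s.

Δv = 0.476 km/s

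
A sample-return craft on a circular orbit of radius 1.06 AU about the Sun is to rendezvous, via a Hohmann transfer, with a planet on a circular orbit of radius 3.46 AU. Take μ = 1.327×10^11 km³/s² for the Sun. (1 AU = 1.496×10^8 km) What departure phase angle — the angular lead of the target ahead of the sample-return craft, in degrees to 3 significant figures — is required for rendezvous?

φ = 85.0°

In km: r₁ = 1.06 × 1.496×10^8 = 1.58576×10^8 km; r₂ = 3.46 × 1.496×10^8 = 5.17616×10^8 km.
Transfer-ellipse semi-major axis a_t = (r₁ + r₂)/2 = (1.58576×10^8 + 5.17616×10^8)/2 = 3.38096×10^8 km.
The half-period of the transfer ellipse is t = π√(a_t³/μ) = 5.3614×10^7 s.
Target angular speed ω₂ = √(μ/r₂³) = 3.0933×10^-8 rad/s.
Angle swept by the target during transfer: ω₂·t = 1.6584 rad = 95.02°.
Arrival is 180° from departure on the ellipse, so φ = 180° − 95.02° = 85.0°.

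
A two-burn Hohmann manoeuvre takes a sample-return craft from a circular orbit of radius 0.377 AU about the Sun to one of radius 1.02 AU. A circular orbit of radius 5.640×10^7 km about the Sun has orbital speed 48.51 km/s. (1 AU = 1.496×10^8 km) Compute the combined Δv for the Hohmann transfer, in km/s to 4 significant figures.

From the circular-orbit relation v² = μ/r at r = 5.640×10^7 km: μ = v²r = (48.51)² × 5.640×10^7 = 1.32722×10^11 km³/s².
In km: r₁ = 0.377 × 1.496×10^8 = 5.63992×10^7 km; r₂ = 1.02 × 1.496×10^8 = 1.52592×10^8 km.
Transfer-ellipse semi-major axis a_t = (r₁ + r₂)/2 = (5.63992×10^7 + 1.52592×10^8)/2 = 1.044956×10^8 km.
At r₁ the circular-orbit speed is v₁ = √(μ/r₁) = 48.51 km/s.
On the transfer ellipse at r₁, v² = μ(2/r − 1/a) gives v_p = √[μ(2/r₁ − 1/a_t)] = 58.62 km/s.
First burn Δv₁ = |v_p − v₁| = 10.110 km/s.
Circular speed at r₂: v₂ = √(μ/r₂) = 29.49205 km/s.
Transfer-orbit speed at r₂: v_a = √[μ(2/r₂ − 1/a_t)] = 21.66668 km/s.
Second burn Δv₂ = |v₂ − v_a| = 7.8254 km/s.
Δv = Δv₁ + Δv₂ = 10.110 + 7.8254 = 17.94 km/s.

Δv = 17.94 km/s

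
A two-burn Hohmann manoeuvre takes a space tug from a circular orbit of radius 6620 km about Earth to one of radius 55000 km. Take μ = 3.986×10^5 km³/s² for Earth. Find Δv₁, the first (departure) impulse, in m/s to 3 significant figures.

The Hohmann ellipse has a_t = (r₁ + r₂)/2 = 30810 km.
Circular speed at r = 6620 km: v_c = √(μ/r) = 7.7596 km/s.
Vis-viva on the transfer ellipse at r = 6620 km gives v_t = √[μ(2/r − 1/a_t)] = 10.368 km/s.
Δv₁ = |v_t − v_c| = |10.368 − 7.7596| = 2.608 km/s.

Δv₁ = 2610 m/s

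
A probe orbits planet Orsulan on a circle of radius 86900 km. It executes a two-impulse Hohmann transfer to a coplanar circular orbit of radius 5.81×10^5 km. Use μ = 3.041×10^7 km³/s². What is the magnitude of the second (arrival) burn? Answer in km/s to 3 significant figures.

Semi-major axis of the transfer orbit: a_t = (86900 + 5.810×10^5)/2 = 3.3395×10^5 km.
On the circular orbit at r = 5.810×10^5 km, v_c = √(μ/r) = 7.235 km/s.
Transfer-orbit speed at the same r (vis-viva, a = a_t): v_t = √[μ(2/r − 1/a_t)] = 3.691 km/s.
Δv₂ = |v_t − v_c| = |3.691 − 7.235| = 3.544 km/s.

Δv₂ = 3.54 km/s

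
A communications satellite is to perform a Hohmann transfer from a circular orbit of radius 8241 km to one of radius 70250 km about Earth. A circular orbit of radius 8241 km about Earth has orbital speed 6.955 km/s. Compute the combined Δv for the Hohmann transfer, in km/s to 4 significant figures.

From the circular-orbit relation v² = μ/r at r = 8241 km: μ = v²r = (6.955)² × 8241 = 3.98634×10^5 km³/s².
The Hohmann ellipse has a_t = (r₁ + r₂)/2 = 39245.5 km.
At r₁ the circular-orbit speed is v₁ = √(μ/r₁) = 6.955 km/s.
Transfer-orbit speed at r₁ (vis-viva): v_p = √[μ(2/r₁ − 1/a_t)] = 9.305 km/s.
First burn Δv₁ = |v_p − v₁| = 2.350 km/s.
Circular speed at r₂: v₂ = √(μ/r₂) = 2.38212 km/s.
Transfer-orbit speed at r₂: v_a = √[μ(2/r₂ − 1/a_t)] = 1.09159 km/s.
Second burn Δv₂ = |v₂ − v_a| = 1.291 km/s.
Δv = Δv₁ + Δv₂ = 2.350 + 1.291 = 3.641 km/s.

Δv = 3.641 km/s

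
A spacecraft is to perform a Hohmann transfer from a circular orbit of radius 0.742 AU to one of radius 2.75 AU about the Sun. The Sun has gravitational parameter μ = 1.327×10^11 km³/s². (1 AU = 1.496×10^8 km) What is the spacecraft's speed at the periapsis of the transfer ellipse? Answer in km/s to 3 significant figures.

v = 43.4 km/s

In km: r₁ = 0.742 × 1.496×10^8 = 1.110032×10^8 km; r₂ = 2.75 × 1.496×10^8 = 4.114×10^8 km.
Semi-major axis of the transfer orbit: a_t = (1.110032×10^8 + 4.114×10^8)/2 = 2.612016×10^8 km.
At periapsis, r = 1.110032×10^8 km.
From the vis-viva equation, v = √[μ(2/r − 1/a_t)] = 43.39 km/s.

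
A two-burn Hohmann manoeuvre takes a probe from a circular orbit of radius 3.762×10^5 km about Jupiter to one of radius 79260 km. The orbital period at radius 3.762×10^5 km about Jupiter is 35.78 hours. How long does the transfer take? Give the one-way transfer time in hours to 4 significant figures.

t = 8.426 hours

From Kepler's third law T² = 4π²r³/μ at r = 3.762×10^5 km, T = 35.78 hours = 35.78 × 3600 s = 1.28808×10^5 s: μ = 4π²r³/T² = 1.26687×10^8 km³/s².
The Hohmann ellipse has a_t = (r₁ + r₂)/2 = 2.2773×10^5 km.
Half the transfer-orbit period gives t = π√(a_t³/μ) = 30333 s.
Converting: 30333 s ÷ 3600 s/hour = 8.426 hours.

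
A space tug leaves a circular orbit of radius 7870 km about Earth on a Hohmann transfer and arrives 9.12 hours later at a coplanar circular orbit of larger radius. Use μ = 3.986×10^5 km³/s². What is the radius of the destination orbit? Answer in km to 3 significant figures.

r₂ = 62500 km

Transfer time t = 9.12 hours = 32832 s, and t = π√(a_t³/μ).
So a_t = (μ t²/π²)^(1/3) = (3.986×10^5 × (32832)² / π²)^(1/3) = 35179 km.
Since a_t = (r₁ + r₂)/2, r₂ = 2a_t − r₁ = 2×35179 − 7870 = 62488 km.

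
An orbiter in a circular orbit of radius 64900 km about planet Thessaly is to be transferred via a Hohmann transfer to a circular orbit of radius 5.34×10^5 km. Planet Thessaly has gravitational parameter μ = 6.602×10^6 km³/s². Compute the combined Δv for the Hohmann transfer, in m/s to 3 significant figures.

Δv = 5260 m/s

The Hohmann ellipse has a_t = (r₁ + r₂)/2 = 2.9945×10^5 km.
At r₁ the circular-orbit speed is v₁ = √(μ/r₁) = 10.086 km/s.
On the transfer ellipse at r₁, vis-viva equation gives v_p = √[μ(2/r₁ − 1/a_t)] = 13.469 km/s.
First burn Δv₁ = |v_p − v₁| = 3.383 km/s.
At r₂, v₂ = √(μ/r₂) = 3.516 km/s.
Transfer-orbit speed at r₂: v_a = √[μ(2/r₂ − 1/a_t)] = 1.637 km/s.
Second burn Δv₂ = |v₂ − v_a| = 1.879 km/s.
Δv = Δv₁ + Δv₂ = 3.383 + 1.879 = 5.262 km/s.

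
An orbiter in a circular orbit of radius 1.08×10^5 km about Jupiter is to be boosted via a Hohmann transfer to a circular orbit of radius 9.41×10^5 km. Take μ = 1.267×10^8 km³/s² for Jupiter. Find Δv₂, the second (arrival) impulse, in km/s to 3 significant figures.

The Hohmann ellipse has a_t = (r₁ + r₂)/2 = 5.245×10^5 km.
On the circular orbit at r = 9.410×10^5 km, v_c = √(μ/r) = 11.6036 km/s.
Transfer-orbit speed at the same r (vis-viva, a = a_t): v_t = √[μ(2/r − 1/a_t)] = 5.26542 km/s.
Δv₂ = |v_t − v_c| = |5.26542 − 11.6036| = 6.338 km/s.

Δv₂ = 6.34 km/s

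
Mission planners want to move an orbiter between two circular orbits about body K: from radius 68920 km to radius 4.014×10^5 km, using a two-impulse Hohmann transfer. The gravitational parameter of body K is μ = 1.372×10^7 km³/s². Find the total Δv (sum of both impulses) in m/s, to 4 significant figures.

Δv = 7006 m/s

Semi-major axis of the transfer orbit: a_t = (68920 + 4.014×10^5)/2 = 2.3516×10^5 km.
Circular speed at r₁: v₁ = √(μ/r₁) = √(1.372×10^7/68920) = 14.1093 km/s.
On the transfer ellipse at r₁, vis-viva equation gives v_p = √[μ(2/r₁ − 1/a_t)] = 18.4337 km/s.
First burn Δv₁ = |v_p − v₁| = 4.3244 km/s.
At r₂, v₂ = √(μ/r₂) = 5.8464 km/s.
Transfer-orbit speed at r₂: v_a = √[μ(2/r₂ − 1/a_t)] = 3.1650 km/s.
Second burn Δv₂ = |v₂ − v_a| = 2.6814 km/s.
Total Δv = Δv₁ + Δv₂ = 7.006 km/s.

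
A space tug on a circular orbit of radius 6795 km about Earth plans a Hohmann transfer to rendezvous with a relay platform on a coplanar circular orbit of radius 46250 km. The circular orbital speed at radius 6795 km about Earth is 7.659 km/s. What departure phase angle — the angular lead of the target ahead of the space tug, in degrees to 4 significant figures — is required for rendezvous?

φ = 101.8°

From the circular-orbit relation v² = μ/r at r = 6795 km: μ = v²r = (7.659)² × 6795 = 3.98597×10^5 km³/s².
The Hohmann ellipse has a_t = (r₁ + r₂)/2 = 26522.5 km.
Transfer time t = π√(a_t³/μ) = 21493.4 s.
Target angular speed ω₂ = √(μ/r₂³) = 6.34745×10^-5 rad/s.
Angle swept by the target during transfer: ω₂·t = 1.3643 rad = 78.17°.
The space tug traverses 180° on the transfer ellipse, so the target must lead by 180° − 78.17° = 101.8°.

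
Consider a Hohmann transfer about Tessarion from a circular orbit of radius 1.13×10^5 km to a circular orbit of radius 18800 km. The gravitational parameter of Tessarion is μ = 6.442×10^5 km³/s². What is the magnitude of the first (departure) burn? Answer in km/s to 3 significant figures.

Δv₁ = 1.11 km/s

The Hohmann ellipse has a_t = (r₁ + r₂)/2 = 65900 km.
Circular speed at r = 1.130×10^5 km: v_c = √(μ/r) = 2.3877 km/s.
Transfer-orbit speed at the same r (vis-viva, a = a_t): v_t = √[μ(2/r − 1/a_t)] = 1.2753 km/s.
Δv₁ = |v_t − v_c| = |1.2753 − 2.3877| = 1.112 km/s.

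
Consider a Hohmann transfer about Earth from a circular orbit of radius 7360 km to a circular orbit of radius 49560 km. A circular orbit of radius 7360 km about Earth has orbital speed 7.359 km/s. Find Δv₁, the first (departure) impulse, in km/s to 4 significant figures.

From the circular-orbit relation v² = μ/r at r = 7360 km: μ = v²r = (7.359)² × 7360 = 3.98580×10^5 km³/s².
Semi-major axis of the transfer orbit: a_t = (7360 + 49560)/2 = 28460 km.
Circular speed at r = 7360 km: v_c = √(μ/r) = 7.359 km/s.
Vis-viva on the transfer ellipse at r = 7360 km gives v_t = √[μ(2/r − 1/a_t)] = 9.711 km/s.
Δv₁ = |v_t − v_c| = |9.711 − 7.359| = 2.352 km/s.

Δv₁ = 2.352 km/s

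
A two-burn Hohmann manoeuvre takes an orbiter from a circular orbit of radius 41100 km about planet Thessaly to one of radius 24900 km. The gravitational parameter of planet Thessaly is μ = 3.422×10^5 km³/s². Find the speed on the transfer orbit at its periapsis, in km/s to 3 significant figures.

v = 4.14 km/s

Semi-major axis of the transfer orbit: a_t = (41100 + 24900)/2 = 33000 km.
The periapsis of the transfer ellipse is at r = 24900 km.
From the vis-viva equation, v = √[μ(2/r − 1/a_t)] = 4.137 km/s.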